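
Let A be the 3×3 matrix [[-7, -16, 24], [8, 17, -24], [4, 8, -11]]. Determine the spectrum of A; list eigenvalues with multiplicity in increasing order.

Characteristic polynomial: p(r) = r^3 + r^2 - 5r + 3 = (r - 1)^2(r + 3).
Roots (with multiplicity): -3, 1, 1.

-3, 1, 1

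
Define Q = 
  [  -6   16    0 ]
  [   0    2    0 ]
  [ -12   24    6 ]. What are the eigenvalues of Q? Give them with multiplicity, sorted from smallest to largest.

Characteristic polynomial: p(t) = t^3 - 2t^2 - 36t + 72 = (t - 6)(t - 2)(t + 6).
Roots (with multiplicity): -6, 2, 6.

-6, 2, 6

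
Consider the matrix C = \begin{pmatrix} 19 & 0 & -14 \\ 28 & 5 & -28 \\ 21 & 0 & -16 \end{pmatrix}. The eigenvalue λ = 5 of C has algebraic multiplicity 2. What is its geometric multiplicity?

2

C − 5I = [[14, 0, -14], [28, 0, -28], [21, 0, -21]].
This matrix has rank 1, so its null space has dimension 3 − 1 = 2.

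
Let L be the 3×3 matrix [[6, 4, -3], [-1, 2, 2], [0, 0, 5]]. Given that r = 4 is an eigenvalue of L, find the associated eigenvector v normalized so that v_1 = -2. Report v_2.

1

L − 4I = [[2, 4, -3], [-1, -2, 2], [0, 0, 1]].
Solving (L − 4I)v = 0 gives the eigenspace spanned by (-2, 1, 0).
With v_1 = -2, v = (-2, 1, 0), so v_2 = 1.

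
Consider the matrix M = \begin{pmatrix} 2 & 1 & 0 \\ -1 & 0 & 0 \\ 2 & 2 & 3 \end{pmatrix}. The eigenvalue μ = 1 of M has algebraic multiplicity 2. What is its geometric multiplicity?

M − 1I = [[1, 1, 0], [-1, -1, 0], [2, 2, 2]].
This matrix has rank 2, so its null space has dimension 3 − 2 = 1.

1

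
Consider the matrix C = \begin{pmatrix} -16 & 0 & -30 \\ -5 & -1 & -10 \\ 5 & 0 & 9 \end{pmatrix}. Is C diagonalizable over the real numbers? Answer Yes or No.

Characteristic polynomial: p(r) = r^3 + 8r^2 + 13r + 6 = (r + 1)^2(r + 6).
r = -1 has algebraic multiplicity 2; rank(C + 1I) = 1, so geometric multiplicity = 2.
Every eigenvalue has geometric = algebraic multiplicity, so C is diagonalizable.

Yes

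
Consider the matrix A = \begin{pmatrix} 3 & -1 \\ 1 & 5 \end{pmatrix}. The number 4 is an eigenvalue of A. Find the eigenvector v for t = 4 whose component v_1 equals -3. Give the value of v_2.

3

A − 4I = [[-1, -1], [1, 1]].
Solving (A − 4I)v = 0 gives the eigenspace spanned by (-3, 3).
With v_1 = -3, v = (-3, 3), so v_2 = 3.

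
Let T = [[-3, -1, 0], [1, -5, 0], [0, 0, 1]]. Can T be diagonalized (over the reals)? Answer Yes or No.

No

Characteristic polynomial: p(r) = r^3 + 7r^2 + 8r - 16 = (r - 1)(r + 4)^2.
r = -4 has algebraic multiplicity 2; rank(T + 4I) = 2, so geometric multiplicity = 1.
Geometric multiplicity < algebraic multiplicity, so T is not diagonalizable.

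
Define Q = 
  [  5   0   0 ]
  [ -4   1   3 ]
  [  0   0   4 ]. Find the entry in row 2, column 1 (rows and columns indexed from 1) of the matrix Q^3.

Characteristic polynomial: s^3 - 10s^2 + 29s - 20 = (s - 5)(s - 4)(s - 1), so the eigenvalues are 1, 4, 5.
s=1: eigenvector (0, 1, 0).
s=5: eigenvector (1, -1, 0).
s=4: eigenvector (0, 1, 1).
P = [[0, 1, 0], [1, -1, 1], [0, 0, 1]], D = diag(1, 5, 4), P⁻¹ = [[1, 1, -1], [1, 0, 0], [0, 0, 1]].
Q³ = P·diag(1, 125, 64)·P⁻¹ = [[125, 0, 0], [-124, 1, 63], [0, 0, 64]].
The requested entry is -124.

-124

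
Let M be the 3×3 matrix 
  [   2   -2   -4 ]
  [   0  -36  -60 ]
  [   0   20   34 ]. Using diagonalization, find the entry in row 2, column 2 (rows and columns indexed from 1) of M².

96

Characteristic polynomial: s^3 - 28s + 48 = (s - 4)(s - 2)(s + 6), so the eigenvalues are -6, 2, 4.
s=2: eigenvector (1, 0, 0).
s=4: eigenvector (-1, -3, 2).
s=-6: eigenvector (0, -2, 1).
P = [[1, -1, 0], [0, -3, -2], [0, 2, 1]], D = diag(2, 4, -6), P⁻¹ = [[1, 1, 2], [0, 1, 2], [0, -2, -3]].
M² = P·diag(4, 16, 36)·P⁻¹ = [[4, -12, -24], [0, 96, 120], [0, -40, -44]].
The requested entry is 96.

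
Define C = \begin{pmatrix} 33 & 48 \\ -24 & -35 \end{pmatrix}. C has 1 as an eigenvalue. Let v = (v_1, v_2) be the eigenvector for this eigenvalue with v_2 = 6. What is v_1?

C − 1I = [[32, 48], [-24, -36]].
Solving (C − 1I)v = 0 gives the eigenspace spanned by (-9, 6).
With v_2 = 6, v = (-9, 6), so v_1 = -9.

-9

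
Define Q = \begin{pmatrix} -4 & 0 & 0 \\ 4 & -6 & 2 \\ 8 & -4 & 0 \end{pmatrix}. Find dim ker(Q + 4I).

2

Q + 4I = [[0, 0, 0], [4, -2, 2], [8, -4, 4]].
This matrix has rank 1, so its null space has dimension 3 − 1 = 2.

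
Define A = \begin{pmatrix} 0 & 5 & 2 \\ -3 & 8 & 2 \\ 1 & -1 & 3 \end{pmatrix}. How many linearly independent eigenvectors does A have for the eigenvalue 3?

1

A − 3I = [[-3, 5, 2], [-3, 5, 2], [1, -1, 0]].
This matrix has rank 2, so its null space has dimension 3 − 2 = 1.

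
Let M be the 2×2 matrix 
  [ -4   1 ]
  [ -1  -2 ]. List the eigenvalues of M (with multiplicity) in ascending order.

Characteristic polynomial: p(μ) = μ^2 + 6μ + 9 = (μ + 3)^2.
Roots (with multiplicity): -3, -3.

-3, -3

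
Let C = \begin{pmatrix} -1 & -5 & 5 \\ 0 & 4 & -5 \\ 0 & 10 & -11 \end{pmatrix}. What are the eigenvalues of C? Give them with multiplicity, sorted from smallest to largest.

Characteristic polynomial: p(t) = t^3 + 8t^2 + 13t + 6 = (t + 1)^2(t + 6).
Roots (with multiplicity): -6, -1, -1.

-6, -1, -1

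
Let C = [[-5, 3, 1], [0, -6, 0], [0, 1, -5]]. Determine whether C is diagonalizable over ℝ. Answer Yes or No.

Characteristic polynomial: p(t) = t^3 + 16t^2 + 85t + 150 = (t + 5)^2(t + 6).
t = -5 has algebraic multiplicity 2; rank(C + 5I) = 2, so geometric multiplicity = 1.
Geometric multiplicity < algebraic multiplicity, so C is not diagonalizable.

No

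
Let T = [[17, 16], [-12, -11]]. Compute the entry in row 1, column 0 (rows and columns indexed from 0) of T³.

-372

Characteristic polynomial: s^2 - 6s + 5 = (s - 5)(s - 1), so the eigenvalues are 1, 5.
s=5: eigenvector (4, -3).
s=1: eigenvector (-1, 1).
P = [[4, -1], [-3, 1]], D = diag(5, 1), P⁻¹ = [[1, 1], [3, 4]].
T³ = P·diag(125, 1)·P⁻¹ = [[497, 496], [-372, -371]].
The requested entry is -372.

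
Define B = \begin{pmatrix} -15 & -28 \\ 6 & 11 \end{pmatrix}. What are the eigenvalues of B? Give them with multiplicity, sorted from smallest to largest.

Characteristic polynomial: p(t) = t^2 + 4t + 3 = (t + 1)(t + 3).
Roots (with multiplicity): -3, -1.

-3, -1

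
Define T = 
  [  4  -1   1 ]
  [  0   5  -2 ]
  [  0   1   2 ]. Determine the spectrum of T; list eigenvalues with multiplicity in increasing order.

3, 4, 4

Characteristic polynomial: p(r) = r^3 - 11r^2 + 40r - 48 = (r - 4)^2(r - 3).
Roots (with multiplicity): 3, 4, 4.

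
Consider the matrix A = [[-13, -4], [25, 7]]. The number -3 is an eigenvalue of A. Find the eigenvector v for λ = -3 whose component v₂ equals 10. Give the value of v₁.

-4

A + 3I = [[-10, -4], [25, 10]].
Solving (A + 3I)v = 0 gives the eigenspace spanned by (-4, 10).
With v₂ = 10, v = (-4, 10), so v₁ = -4.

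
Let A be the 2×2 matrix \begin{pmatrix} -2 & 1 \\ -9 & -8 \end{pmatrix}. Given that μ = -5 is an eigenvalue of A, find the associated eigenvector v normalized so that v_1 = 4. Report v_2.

A + 5I = [[3, 1], [-9, -3]].
Solving (A + 5I)v = 0 gives the eigenspace spanned by (4, -12).
With v_1 = 4, v = (4, -12), so v_2 = -12.

-12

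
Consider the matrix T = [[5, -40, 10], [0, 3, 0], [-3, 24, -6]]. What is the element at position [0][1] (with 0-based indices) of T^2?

-80

Characteristic polynomial: s^3 - 2s^2 - 3s = s(s - 3)(s + 1), so the eigenvalues are -1, 0, 3.
s=3: eigenvector (-10, 1, 6).
s=0: eigenvector (2, 0, -1).
s=-1: eigenvector (-5, 0, 3).
P = [[-10, 2, -5], [1, 0, 0], [6, -1, 3]], D = diag(3, 0, -1), P⁻¹ = [[0, 1, 0], [3, 0, 5], [1, -2, 2]].
T² = P·diag(9, 0, 1)·P⁻¹ = [[-5, -80, -10], [0, 9, 0], [3, 48, 6]].
The requested entry is -80.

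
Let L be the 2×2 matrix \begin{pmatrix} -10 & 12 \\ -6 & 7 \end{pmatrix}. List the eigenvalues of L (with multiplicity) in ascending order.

Characteristic polynomial: p(λ) = λ^2 + 3λ + 2 = (λ + 1)(λ + 2).
Roots (with multiplicity): -2, -1.

-2, -1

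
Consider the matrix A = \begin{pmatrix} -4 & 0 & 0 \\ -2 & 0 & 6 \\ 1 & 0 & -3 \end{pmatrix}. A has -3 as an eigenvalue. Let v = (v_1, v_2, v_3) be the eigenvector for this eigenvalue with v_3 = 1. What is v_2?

A + 3I = [[-1, 0, 0], [-2, 3, 6], [1, 0, 0]].
Solving (A + 3I)v = 0 gives the eigenspace spanned by (0, -2, 1).
With v_3 = 1, v = (0, -2, 1), so v_2 = -2.

-2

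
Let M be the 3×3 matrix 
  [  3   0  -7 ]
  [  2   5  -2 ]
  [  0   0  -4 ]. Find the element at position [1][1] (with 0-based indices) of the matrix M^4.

Characteristic polynomial: r^3 - 4r^2 - 17r + 60 = (r - 5)(r - 3)(r + 4), so the eigenvalues are -4, 3, 5.
r=3: eigenvector (1, -1, 0).
r=5: eigenvector (0, 1, 0).
r=-4: eigenvector (1, 0, 1).
P = [[1, 0, 1], [-1, 1, 0], [0, 0, 1]], D = diag(3, 5, -4), P⁻¹ = [[1, 0, -1], [1, 1, -1], [0, 0, 1]].
M⁴ = P·diag(81, 625, 256)·P⁻¹ = [[81, 0, 175], [544, 625, -544], [0, 0, 256]].
The requested entry is 625.

625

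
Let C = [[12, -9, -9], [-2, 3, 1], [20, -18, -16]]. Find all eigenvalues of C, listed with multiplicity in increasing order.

-6, 2, 3

Characteristic polynomial: p(r) = r^3 + r^2 - 24r + 36 = (r - 3)(r - 2)(r + 6).
Roots (with multiplicity): -6, 2, 3.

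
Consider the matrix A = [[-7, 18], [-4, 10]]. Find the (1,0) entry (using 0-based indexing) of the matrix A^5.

-124

Characteristic polynomial: r^2 - 3r + 2 = (r - 2)(r - 1), so the eigenvalues are 1, 2.
r=1: eigenvector (9, 4).
r=2: eigenvector (2, 1).
P = [[9, 2], [4, 1]], D = diag(1, 2), P⁻¹ = [[1, -2], [-4, 9]].
A⁵ = P·diag(1, 32)·P⁻¹ = [[-247, 558], [-124, 280]].
The requested entry is -124.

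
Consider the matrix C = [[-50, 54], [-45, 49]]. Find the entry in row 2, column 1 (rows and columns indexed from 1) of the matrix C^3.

Characteristic polynomial: t^2 + t - 20 = (t - 4)(t + 5), so the eigenvalues are -5, 4.
t=4: eigenvector (1, 1).
t=-5: eigenvector (-6, -5).
P = [[1, -6], [1, -5]], D = diag(4, -5), P⁻¹ = [[-5, 6], [-1, 1]].
C³ = P·diag(64, -125)·P⁻¹ = [[-1070, 1134], [-945, 1009]].
The requested entry is -945.

-945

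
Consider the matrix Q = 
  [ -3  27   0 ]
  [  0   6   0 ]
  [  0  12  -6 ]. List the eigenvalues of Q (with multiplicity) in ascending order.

Characteristic polynomial: p(s) = s^3 + 3s^2 - 36s - 108 = (s - 6)(s + 3)(s + 6).
Roots (with multiplicity): -6, -3, 6.

-6, -3, 6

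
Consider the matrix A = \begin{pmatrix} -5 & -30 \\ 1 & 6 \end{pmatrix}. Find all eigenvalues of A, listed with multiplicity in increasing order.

Characteristic polynomial: p(μ) = μ^2 - μ = μ(μ - 1).
Roots (with multiplicity): 0, 1.

0, 1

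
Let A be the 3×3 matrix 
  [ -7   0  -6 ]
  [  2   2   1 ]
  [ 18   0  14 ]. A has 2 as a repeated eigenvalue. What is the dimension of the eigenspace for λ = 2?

1

A − 2I = [[-9, 0, -6], [2, 0, 1], [18, 0, 12]].
This matrix has rank 2, so its null space has dimension 3 − 2 = 1.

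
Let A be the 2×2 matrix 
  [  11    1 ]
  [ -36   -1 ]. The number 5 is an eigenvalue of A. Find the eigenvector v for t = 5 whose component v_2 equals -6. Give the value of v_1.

1

A − 5I = [[6, 1], [-36, -6]].
Solving (A − 5I)v = 0 gives the eigenspace spanned by (1, -6).
With v_2 = -6, v = (1, -6), so v_1 = 1.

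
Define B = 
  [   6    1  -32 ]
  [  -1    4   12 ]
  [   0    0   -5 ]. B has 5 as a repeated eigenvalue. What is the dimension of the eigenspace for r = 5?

1

B − 5I = [[1, 1, -32], [-1, -1, 12], [0, 0, -10]].
This matrix has rank 2, so its null space has dimension 3 − 2 = 1.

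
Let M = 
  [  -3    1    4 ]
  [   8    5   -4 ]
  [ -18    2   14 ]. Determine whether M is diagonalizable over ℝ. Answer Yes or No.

Characteristic polynomial: p(μ) = μ^3 - 16μ^2 + 85μ - 150 = (μ - 6)(μ - 5)^2.
μ = 5 has algebraic multiplicity 2; rank(M − 5I) = 2, so geometric multiplicity = 1.
Geometric multiplicity < algebraic multiplicity, so M is not diagonalizable.

No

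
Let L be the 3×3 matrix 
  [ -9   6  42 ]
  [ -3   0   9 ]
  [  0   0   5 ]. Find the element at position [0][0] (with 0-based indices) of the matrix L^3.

Characteristic polynomial: μ^3 + 4μ^2 - 27μ - 90 = (μ - 5)(μ + 3)(μ + 6), so the eigenvalues are -6, -3, 5.
μ=-6: eigenvector (2, 1, 0).
μ=5: eigenvector (3, 0, 1).
μ=-3: eigenvector (1, 1, 0).
P = [[2, 3, 1], [1, 0, 1], [0, 1, 0]], D = diag(-6, 5, -3), P⁻¹ = [[1, -1, -3], [0, 0, 1], [-1, 2, 3]].
L³ = P·diag(-216, 125, -27)·P⁻¹ = [[-405, 378, 1590], [-189, 162, 567], [0, 0, 125]].
The requested entry is -405.

-405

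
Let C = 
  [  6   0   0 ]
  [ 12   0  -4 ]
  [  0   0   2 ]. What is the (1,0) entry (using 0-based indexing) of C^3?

Characteristic polynomial: s^3 - 8s^2 + 12s = s(s - 6)(s - 2), so the eigenvalues are 0, 2, 6.
s=2: eigenvector (0, -2, 1).
s=0: eigenvector (0, 1, 0).
s=6: eigenvector (1, 2, 0).
P = [[0, 0, 1], [-2, 1, 2], [1, 0, 0]], D = diag(2, 0, 6), P⁻¹ = [[0, 0, 1], [-2, 1, 2], [1, 0, 0]].
C³ = P·diag(8, 0, 216)·P⁻¹ = [[216, 0, 0], [432, 0, -16], [0, 0, 8]].
The requested entry is 432.

432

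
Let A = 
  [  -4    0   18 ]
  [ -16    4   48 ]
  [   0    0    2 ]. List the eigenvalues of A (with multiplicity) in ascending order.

-4, 2, 4

Characteristic polynomial: p(t) = t^3 - 2t^2 - 16t + 32 = (t - 4)(t - 2)(t + 4).
Roots (with multiplicity): -4, 2, 4.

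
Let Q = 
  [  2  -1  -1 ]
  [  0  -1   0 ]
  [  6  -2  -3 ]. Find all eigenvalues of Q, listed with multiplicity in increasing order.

-1, -1, 0

Characteristic polynomial: p(μ) = μ^3 + 2μ^2 + μ = μ(μ + 1)^2.
Roots (with multiplicity): -1, -1, 0.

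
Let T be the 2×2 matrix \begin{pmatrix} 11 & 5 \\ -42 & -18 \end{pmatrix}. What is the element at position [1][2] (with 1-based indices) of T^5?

3905

Characteristic polynomial: μ^2 + 7μ + 12 = (μ + 3)(μ + 4), so the eigenvalues are -4, -3.
μ=-4: eigenvector (1, -3).
μ=-3: eigenvector (5, -14).
P = [[1, 5], [-3, -14]], D = diag(-4, -3), P⁻¹ = [[-14, -5], [3, 1]].
T⁵ = P·diag(-1024, -243)·P⁻¹ = [[10691, 3905], [-32802, -11958]].
The requested entry is 3905.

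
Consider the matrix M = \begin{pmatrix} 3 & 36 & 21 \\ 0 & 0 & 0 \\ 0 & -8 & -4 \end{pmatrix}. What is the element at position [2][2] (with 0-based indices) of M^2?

Characteristic polynomial: t^3 + t^2 - 12t = t(t - 3)(t + 4), so the eigenvalues are -4, 0, 3.
t=3: eigenvector (1, 0, 0).
t=0: eigenvector (2, 1, -2).
t=-4: eigenvector (-3, 0, 1).
P = [[1, 2, -3], [0, 1, 0], [0, -2, 1]], D = diag(3, 0, -4), P⁻¹ = [[1, 4, 3], [0, 1, 0], [0, 2, 1]].
M² = P·diag(9, 0, 16)·P⁻¹ = [[9, -60, -21], [0, 0, 0], [0, 32, 16]].
The requested entry is 16.

16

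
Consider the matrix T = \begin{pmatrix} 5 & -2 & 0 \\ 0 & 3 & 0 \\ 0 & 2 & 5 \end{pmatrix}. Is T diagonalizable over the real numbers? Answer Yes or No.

Characteristic polynomial: p(s) = s^3 - 13s^2 + 55s - 75 = (s - 5)^2(s - 3).
s = 5 has algebraic multiplicity 2; rank(T − 5I) = 1, so geometric multiplicity = 2.
Every eigenvalue has geometric = algebraic multiplicity, so T is diagonalizable.

Yes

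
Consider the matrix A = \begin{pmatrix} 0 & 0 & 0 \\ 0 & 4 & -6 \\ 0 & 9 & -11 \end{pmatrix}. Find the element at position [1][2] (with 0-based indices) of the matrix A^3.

-234

Characteristic polynomial: μ^3 + 7μ^2 + 10μ = μ(μ + 2)(μ + 5), so the eigenvalues are -5, -2, 0.
μ=0: eigenvector (1, 0, 0).
μ=-5: eigenvector (0, -2, -3).
μ=-2: eigenvector (0, 1, 1).
P = [[1, 0, 0], [0, -2, 1], [0, -3, 1]], D = diag(0, -5, -2), P⁻¹ = [[1, 0, 0], [0, 1, -1], [0, 3, -2]].
A³ = P·diag(0, -125, -8)·P⁻¹ = [[0, 0, 0], [0, 226, -234], [0, 351, -359]].
The requested entry is -234.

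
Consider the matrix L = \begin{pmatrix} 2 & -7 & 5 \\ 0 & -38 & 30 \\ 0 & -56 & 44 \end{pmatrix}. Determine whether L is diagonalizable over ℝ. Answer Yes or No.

No

Characteristic polynomial: p(μ) = μ^3 - 8μ^2 + 20μ - 16 = (μ - 4)(μ - 2)^2.
μ = 2 has algebraic multiplicity 2; rank(L − 2I) = 2, so geometric multiplicity = 1.
Geometric multiplicity < algebraic multiplicity, so L is not diagonalizable.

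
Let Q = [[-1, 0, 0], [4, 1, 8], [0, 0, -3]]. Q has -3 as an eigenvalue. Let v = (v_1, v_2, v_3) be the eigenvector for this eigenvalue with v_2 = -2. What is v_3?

1

Q + 3I = [[2, 0, 0], [4, 4, 8], [0, 0, 0]].
Solving (Q + 3I)v = 0 gives the eigenspace spanned by (0, -2, 1).
With v_2 = -2, v = (0, -2, 1), so v_3 = 1.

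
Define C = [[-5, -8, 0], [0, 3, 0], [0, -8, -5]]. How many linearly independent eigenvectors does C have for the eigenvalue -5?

C + 5I = [[0, -8, 0], [0, 8, 0], [0, -8, 0]].
This matrix has rank 1, so its null space has dimension 3 − 1 = 2.

2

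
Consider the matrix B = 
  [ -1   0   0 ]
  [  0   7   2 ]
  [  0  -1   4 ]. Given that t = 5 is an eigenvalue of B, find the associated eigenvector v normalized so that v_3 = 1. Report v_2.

-1

B − 5I = [[-6, 0, 0], [0, 2, 2], [0, -1, -1]].
Solving (B − 5I)v = 0 gives the eigenspace spanned by (0, -1, 1).
With v_3 = 1, v = (0, -1, 1), so v_2 = -1.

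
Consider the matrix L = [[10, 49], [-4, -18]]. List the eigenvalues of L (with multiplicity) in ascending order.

-4, -4

Characteristic polynomial: p(t) = t^2 + 8t + 16 = (t + 4)^2.
Roots (with multiplicity): -4, -4.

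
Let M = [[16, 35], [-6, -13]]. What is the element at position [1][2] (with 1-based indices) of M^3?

245

Characteristic polynomial: t^2 - 3t + 2 = (t - 2)(t - 1), so the eigenvalues are 1, 2.
t=2: eigenvector (5, -2).
t=1: eigenvector (-7, 3).
P = [[5, -7], [-2, 3]], D = diag(2, 1), P⁻¹ = [[3, 7], [2, 5]].
M³ = P·diag(8, 1)·P⁻¹ = [[106, 245], [-42, -97]].
The requested entry is 245.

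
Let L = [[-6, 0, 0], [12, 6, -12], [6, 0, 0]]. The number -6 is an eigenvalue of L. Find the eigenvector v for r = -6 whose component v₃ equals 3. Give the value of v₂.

L + 6I = [[0, 0, 0], [12, 12, -12], [6, 0, 6]].
Solving (L + 6I)v = 0 gives the eigenspace spanned by (-3, 6, 3).
With v₃ = 3, v = (-3, 6, 3), so v₂ = 6.

6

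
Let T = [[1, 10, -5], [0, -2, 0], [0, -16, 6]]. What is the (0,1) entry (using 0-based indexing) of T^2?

70

Characteristic polynomial: s^3 - 5s^2 - 8s + 12 = (s - 6)(s - 1)(s + 2), so the eigenvalues are -2, 1, 6.
s=-2: eigenvector (0, 1, 2).
s=1: eigenvector (1, 0, 0).
s=6: eigenvector (-1, 0, 1).
P = [[0, 1, -1], [1, 0, 0], [2, 0, 1]], D = diag(-2, 1, 6), P⁻¹ = [[0, 1, 0], [1, -2, 1], [0, -2, 1]].
T² = P·diag(4, 1, 36)·P⁻¹ = [[1, 70, -35], [0, 4, 0], [0, -64, 36]].
The requested entry is 70.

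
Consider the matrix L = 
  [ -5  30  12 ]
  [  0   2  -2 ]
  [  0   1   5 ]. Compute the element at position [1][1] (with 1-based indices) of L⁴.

625

Characteristic polynomial: λ^3 - 2λ^2 - 23λ + 60 = (λ - 4)(λ - 3)(λ + 5), so the eigenvalues are -5, 3, 4.
λ=3: eigenvector (6, 2, -1).
λ=-5: eigenvector (1, 0, 0).
λ=4: eigenvector (-2, -1, 1).
P = [[6, 1, -2], [2, 0, -1], [-1, 0, 1]], D = diag(3, -5, 4), P⁻¹ = [[0, 1, 1], [1, -4, -2], [0, 1, 2]].
L⁴ = P·diag(81, 625, 256)·P⁻¹ = [[625, -2526, -1788], [0, -94, -350], [0, 175, 431]].
The requested entry is 625.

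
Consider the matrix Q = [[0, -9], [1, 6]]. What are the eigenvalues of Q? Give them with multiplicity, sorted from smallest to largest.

Characteristic polynomial: p(s) = s^2 - 6s + 9 = (s - 3)^2.
Roots (with multiplicity): 3, 3.

3, 3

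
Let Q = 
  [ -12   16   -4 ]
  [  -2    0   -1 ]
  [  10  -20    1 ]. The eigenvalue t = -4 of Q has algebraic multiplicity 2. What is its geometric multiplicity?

2

Q + 4I = [[-8, 16, -4], [-2, 4, -1], [10, -20, 5]].
This matrix has rank 1, so its null space has dimension 3 − 1 = 2.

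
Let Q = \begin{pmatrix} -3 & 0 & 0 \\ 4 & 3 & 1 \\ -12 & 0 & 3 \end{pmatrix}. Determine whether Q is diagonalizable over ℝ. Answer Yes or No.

Characteristic polynomial: p(λ) = λ^3 - 3λ^2 - 9λ + 27 = (λ - 3)^2(λ + 3).
λ = 3 has algebraic multiplicity 2; rank(Q − 3I) = 2, so geometric multiplicity = 1.
Geometric multiplicity < algebraic multiplicity, so Q is not diagonalizable.

No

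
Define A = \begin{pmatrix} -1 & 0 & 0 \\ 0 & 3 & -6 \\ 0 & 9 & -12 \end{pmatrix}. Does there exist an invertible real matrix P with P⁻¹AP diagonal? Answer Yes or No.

Characteristic polynomial: p(s) = s^3 + 10s^2 + 27s + 18 = (s + 1)(s + 3)(s + 6).
All 3 eigenvalues are distinct, so A is diagonalizable.

Yes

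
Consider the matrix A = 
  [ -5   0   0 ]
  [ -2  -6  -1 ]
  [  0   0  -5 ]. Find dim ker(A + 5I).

A + 5I = [[0, 0, 0], [-2, -1, -1], [0, 0, 0]].
This matrix has rank 1, so its null space has dimension 3 − 1 = 2.

2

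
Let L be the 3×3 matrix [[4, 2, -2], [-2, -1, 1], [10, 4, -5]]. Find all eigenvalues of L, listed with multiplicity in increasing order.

-1, -1, 0

Characteristic polynomial: p(μ) = μ^3 + 2μ^2 + μ = μ(μ + 1)^2.
Roots (with multiplicity): -1, -1, 0.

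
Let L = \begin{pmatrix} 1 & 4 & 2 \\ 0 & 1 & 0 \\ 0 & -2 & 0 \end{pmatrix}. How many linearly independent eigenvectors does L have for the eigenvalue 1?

2

L − 1I = [[0, 4, 2], [0, 0, 0], [0, -2, -1]].
This matrix has rank 1, so its null space has dimension 3 − 1 = 2.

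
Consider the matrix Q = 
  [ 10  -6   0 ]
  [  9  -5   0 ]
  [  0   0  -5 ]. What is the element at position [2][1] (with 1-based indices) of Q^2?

Characteristic polynomial: s^3 - 21s + 20 = (s - 4)(s - 1)(s + 5), so the eigenvalues are -5, 1, 4.
s=-5: eigenvector (0, 0, 1).
s=4: eigenvector (-1, -1, 0).
s=1: eigenvector (2, 3, 0).
P = [[0, -1, 2], [0, -1, 3], [1, 0, 0]], D = diag(-5, 4, 1), P⁻¹ = [[0, 0, 1], [-3, 2, 0], [-1, 1, 0]].
Q² = P·diag(25, 16, 1)·P⁻¹ = [[46, -30, 0], [45, -29, 0], [0, 0, 25]].
The requested entry is 45.

45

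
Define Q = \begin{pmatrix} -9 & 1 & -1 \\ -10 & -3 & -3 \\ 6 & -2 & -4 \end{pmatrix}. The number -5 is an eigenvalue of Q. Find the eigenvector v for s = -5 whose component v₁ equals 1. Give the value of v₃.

Q + 5I = [[-4, 1, -1], [-10, 2, -3], [6, -2, 1]].
Solving (Q + 5I)v = 0 gives the eigenspace spanned by (1, 2, -2).
With v₁ = 1, v = (1, 2, -2), so v₃ = -2.

-2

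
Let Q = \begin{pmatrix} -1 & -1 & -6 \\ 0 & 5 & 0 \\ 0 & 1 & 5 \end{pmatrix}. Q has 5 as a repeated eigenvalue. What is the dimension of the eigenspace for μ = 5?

1

Q − 5I = [[-6, -1, -6], [0, 0, 0], [0, 1, 0]].
This matrix has rank 2, so its null space has dimension 3 − 2 = 1.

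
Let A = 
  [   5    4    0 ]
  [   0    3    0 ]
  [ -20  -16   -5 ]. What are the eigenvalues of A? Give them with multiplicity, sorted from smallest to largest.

Characteristic polynomial: p(μ) = μ^3 - 3μ^2 - 25μ + 75 = (μ - 5)(μ - 3)(μ + 5).
Roots (with multiplicity): -5, 3, 5.

-5, 3, 5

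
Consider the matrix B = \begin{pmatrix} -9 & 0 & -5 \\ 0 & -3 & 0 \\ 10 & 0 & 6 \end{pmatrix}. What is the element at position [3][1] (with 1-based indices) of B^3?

130

Characteristic polynomial: r^3 + 6r^2 + 5r - 12 = (r - 1)(r + 3)(r + 4), so the eigenvalues are -4, -3, 1.
r=-4: eigenvector (1, 0, -1).
r=-3: eigenvector (0, 1, 0).
r=1: eigenvector (-1, 0, 2).
P = [[1, 0, -1], [0, 1, 0], [-1, 0, 2]], D = diag(-4, -3, 1), P⁻¹ = [[2, 0, 1], [0, 1, 0], [1, 0, 1]].
B³ = P·diag(-64, -27, 1)·P⁻¹ = [[-129, 0, -65], [0, -27, 0], [130, 0, 66]].
The requested entry is 130.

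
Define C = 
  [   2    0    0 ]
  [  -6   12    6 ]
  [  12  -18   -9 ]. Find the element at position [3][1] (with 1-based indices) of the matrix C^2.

Characteristic polynomial: t^3 - 5t^2 + 6t = t(t - 3)(t - 2), so the eigenvalues are 0, 2, 3.
t=2: eigenvector (1, -3, 6).
t=0: eigenvector (0, 1, -2).
t=3: eigenvector (0, 2, -3).
P = [[1, 0, 0], [-3, 1, 2], [6, -2, -3]], D = diag(2, 0, 3), P⁻¹ = [[1, 0, 0], [3, -3, -2], [0, 2, 1]].
C² = P·diag(4, 0, 9)·P⁻¹ = [[4, 0, 0], [-12, 36, 18], [24, -54, -27]].
The requested entry is 24.

24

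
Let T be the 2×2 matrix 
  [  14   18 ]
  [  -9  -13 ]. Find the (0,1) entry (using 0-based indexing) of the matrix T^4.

738

Characteristic polynomial: s^2 - s - 20 = (s - 5)(s + 4), so the eigenvalues are -4, 5.
s=-4: eigenvector (-1, 1).
s=5: eigenvector (-2, 1).
P = [[-1, -2], [1, 1]], D = diag(-4, 5), P⁻¹ = [[1, 2], [-1, -1]].
T⁴ = P·diag(256, 625)·P⁻¹ = [[994, 738], [-369, -113]].
The requested entry is 738.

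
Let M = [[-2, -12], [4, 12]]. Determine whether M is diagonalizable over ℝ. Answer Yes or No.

Yes

Characteristic polynomial: p(λ) = λ^2 - 10λ + 24 = (λ - 6)(λ - 4).
All 2 eigenvalues are distinct, so M is diagonalizable.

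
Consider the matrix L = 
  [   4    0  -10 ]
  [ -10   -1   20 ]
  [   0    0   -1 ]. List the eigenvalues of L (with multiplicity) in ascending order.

Characteristic polynomial: p(s) = s^3 - 2s^2 - 7s - 4 = (s - 4)(s + 1)^2.
Roots (with multiplicity): -1, -1, 4.

-1, -1, 4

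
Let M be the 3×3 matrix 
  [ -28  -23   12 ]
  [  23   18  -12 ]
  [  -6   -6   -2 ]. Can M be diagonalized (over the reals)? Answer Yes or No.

Characteristic polynomial: p(λ) = λ^3 + 12λ^2 + 45λ + 50 = (λ + 2)(λ + 5)^2.
λ = -5 has algebraic multiplicity 2; rank(M + 5I) = 2, so geometric multiplicity = 1.
Geometric multiplicity < algebraic multiplicity, so M is not diagonalizable.

No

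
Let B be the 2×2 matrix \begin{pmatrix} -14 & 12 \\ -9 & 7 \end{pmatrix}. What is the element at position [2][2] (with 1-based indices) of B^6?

-46619

Characteristic polynomial: r^2 + 7r + 10 = (r + 2)(r + 5), so the eigenvalues are -5, -2.
r=-5: eigenvector (4, 3).
r=-2: eigenvector (1, 1).
P = [[4, 1], [3, 1]], D = diag(-5, -2), P⁻¹ = [[1, -1], [-3, 4]].
B⁶ = P·diag(15625, 64)·P⁻¹ = [[62308, -62244], [46683, -46619]].
The requested entry is -46619.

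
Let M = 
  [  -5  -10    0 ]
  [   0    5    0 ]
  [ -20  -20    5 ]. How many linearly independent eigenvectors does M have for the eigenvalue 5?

M − 5I = [[-10, -10, 0], [0, 0, 0], [-20, -20, 0]].
This matrix has rank 1, so its null space has dimension 3 − 1 = 2.

2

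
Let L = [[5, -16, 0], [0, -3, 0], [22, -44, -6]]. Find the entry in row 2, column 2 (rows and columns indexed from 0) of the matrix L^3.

Characteristic polynomial: λ^3 + 4λ^2 - 27λ - 90 = (λ - 5)(λ + 3)(λ + 6), so the eigenvalues are -6, -3, 5.
λ=-6: eigenvector (0, 0, 1).
λ=-3: eigenvector (2, 1, 0).
λ=5: eigenvector (1, 0, 2).
P = [[0, 2, 1], [0, 1, 0], [1, 0, 2]], D = diag(-6, -3, 5), P⁻¹ = [[-2, 4, 1], [0, 1, 0], [1, -2, 0]].
L³ = P·diag(-216, -27, 125)·P⁻¹ = [[125, -304, 0], [0, -27, 0], [682, -1364, -216]].
The requested entry is -216.

-216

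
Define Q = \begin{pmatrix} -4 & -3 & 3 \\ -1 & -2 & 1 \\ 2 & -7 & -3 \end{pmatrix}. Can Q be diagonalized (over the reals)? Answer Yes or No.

Characteristic polynomial: p(r) = r^3 + 9r^2 + 24r + 16 = (r + 1)(r + 4)^2.
r = -4 has algebraic multiplicity 2; rank(Q + 4I) = 2, so geometric multiplicity = 1.
Geometric multiplicity < algebraic multiplicity, so Q is not diagonalizable.

No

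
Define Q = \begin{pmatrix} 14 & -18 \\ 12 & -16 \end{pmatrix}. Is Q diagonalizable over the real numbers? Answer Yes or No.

Characteristic polynomial: p(μ) = μ^2 + 2μ - 8 = (μ - 2)(μ + 4).
All 2 eigenvalues are distinct, so Q is diagonalizable.

Yes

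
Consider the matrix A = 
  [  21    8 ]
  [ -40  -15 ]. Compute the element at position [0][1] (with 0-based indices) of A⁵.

6248

Characteristic polynomial: t^2 - 6t + 5 = (t - 5)(t - 1), so the eigenvalues are 1, 5.
t=1: eigenvector (-2, 5).
t=5: eigenvector (-1, 2).
P = [[-2, -1], [5, 2]], D = diag(1, 5), P⁻¹ = [[2, 1], [-5, -2]].
A⁵ = P·diag(1, 3125)·P⁻¹ = [[15621, 6248], [-31240, -12495]].
The requested entry is 6248.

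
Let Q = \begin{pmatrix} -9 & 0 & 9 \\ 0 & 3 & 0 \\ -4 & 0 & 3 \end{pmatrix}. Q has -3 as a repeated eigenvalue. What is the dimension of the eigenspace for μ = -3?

1

Q + 3I = [[-6, 0, 9], [0, 6, 0], [-4, 0, 6]].
This matrix has rank 2, so its null space has dimension 3 − 2 = 1.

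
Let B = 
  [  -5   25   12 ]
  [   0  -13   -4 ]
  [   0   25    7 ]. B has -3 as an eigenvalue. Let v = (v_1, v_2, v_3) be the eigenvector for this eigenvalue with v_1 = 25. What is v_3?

B + 3I = [[-2, 25, 12], [0, -10, -4], [0, 25, 10]].
Solving (B + 3I)v = 0 gives the eigenspace spanned by (25, -10, 25).
With v_1 = 25, v = (25, -10, 25), so v_3 = 25.

25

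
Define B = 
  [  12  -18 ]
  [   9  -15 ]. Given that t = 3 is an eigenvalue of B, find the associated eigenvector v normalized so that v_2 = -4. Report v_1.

B − 3I = [[9, -18], [9, -18]].
Solving (B − 3I)v = 0 gives the eigenspace spanned by (-8, -4).
With v_2 = -4, v = (-8, -4), so v_1 = -8.

-8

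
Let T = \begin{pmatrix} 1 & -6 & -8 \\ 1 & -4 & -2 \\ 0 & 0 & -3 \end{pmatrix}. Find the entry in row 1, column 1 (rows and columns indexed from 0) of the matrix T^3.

Characteristic polynomial: r^3 + 6r^2 + 11r + 6 = (r + 1)(r + 2)(r + 3), so the eigenvalues are -3, -2, -1.
r=-1: eigenvector (3, 1, 0).
r=-2: eigenvector (2, 1, 0).
r=-3: eigenvector (2, 0, 1).
P = [[3, 2, 2], [1, 1, 0], [0, 0, 1]], D = diag(-1, -2, -3), P⁻¹ = [[1, -2, -2], [-1, 3, 2], [0, 0, 1]].
T³ = P·diag(-1, -8, -27)·P⁻¹ = [[13, -42, -80], [7, -22, -14], [0, 0, -27]].
The requested entry is -22.

-22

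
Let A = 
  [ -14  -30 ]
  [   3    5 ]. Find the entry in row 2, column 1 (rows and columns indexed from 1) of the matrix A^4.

Characteristic polynomial: μ^2 + 9μ + 20 = (μ + 4)(μ + 5), so the eigenvalues are -5, -4.
μ=-5: eigenvector (10, -3).
μ=-4: eigenvector (-3, 1).
P = [[10, -3], [-3, 1]], D = diag(-5, -4), P⁻¹ = [[1, 3], [3, 10]].
A⁴ = P·diag(625, 256)·P⁻¹ = [[3946, 11070], [-1107, -3065]].
The requested entry is -1107.

-1107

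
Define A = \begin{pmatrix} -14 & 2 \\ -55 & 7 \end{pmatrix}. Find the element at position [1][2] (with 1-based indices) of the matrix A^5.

Characteristic polynomial: r^2 + 7r + 12 = (r + 3)(r + 4), so the eigenvalues are -4, -3.
r=-3: eigenvector (2, 11).
r=-4: eigenvector (1, 5).
P = [[2, 1], [11, 5]], D = diag(-3, -4), P⁻¹ = [[-5, 1], [11, -2]].
A⁵ = P·diag(-243, -1024)·P⁻¹ = [[-8834, 1562], [-42955, 7567]].
The requested entry is 1562.

1562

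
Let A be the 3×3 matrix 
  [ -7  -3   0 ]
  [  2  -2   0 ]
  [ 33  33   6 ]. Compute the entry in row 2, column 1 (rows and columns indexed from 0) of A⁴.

2013

Characteristic polynomial: μ^3 + 3μ^2 - 34μ - 120 = (μ - 6)(μ + 4)(μ + 5), so the eigenvalues are -5, -4, 6.
μ=6: eigenvector (0, 0, 1).
μ=-4: eigenvector (-1, 1, 0).
μ=-5: eigenvector (3, -2, -3).
P = [[0, -1, 3], [0, 1, -2], [1, 0, -3]], D = diag(6, -4, -5), P⁻¹ = [[3, 3, 1], [2, 3, 0], [1, 1, 0]].
A⁴ = P·diag(1296, 256, 625)·P⁻¹ = [[1363, 1107, 0], [-738, -482, 0], [2013, 2013, 1296]].
The requested entry is 2013.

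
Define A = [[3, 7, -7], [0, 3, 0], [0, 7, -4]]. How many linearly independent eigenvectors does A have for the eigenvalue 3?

A − 3I = [[0, 7, -7], [0, 0, 0], [0, 7, -7]].
This matrix has rank 1, so its null space has dimension 3 − 1 = 2.

2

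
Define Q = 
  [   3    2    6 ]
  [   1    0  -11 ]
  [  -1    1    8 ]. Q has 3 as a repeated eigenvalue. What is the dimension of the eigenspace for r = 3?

Q − 3I = [[0, 2, 6], [1, -3, -11], [-1, 1, 5]].
This matrix has rank 2, so its null space has dimension 3 − 2 = 1.

1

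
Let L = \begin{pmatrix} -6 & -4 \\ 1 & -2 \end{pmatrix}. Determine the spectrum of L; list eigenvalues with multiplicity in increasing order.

-4, -4

Characteristic polynomial: p(s) = s^2 + 8s + 16 = (s + 4)^2.
Roots (with multiplicity): -4, -4.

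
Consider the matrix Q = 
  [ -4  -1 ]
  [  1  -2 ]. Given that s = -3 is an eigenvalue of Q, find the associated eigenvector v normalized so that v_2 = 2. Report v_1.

-2

Q + 3I = [[-1, -1], [1, 1]].
Solving (Q + 3I)v = 0 gives the eigenspace spanned by (-2, 2).
With v_2 = 2, v = (-2, 2), so v_1 = -2.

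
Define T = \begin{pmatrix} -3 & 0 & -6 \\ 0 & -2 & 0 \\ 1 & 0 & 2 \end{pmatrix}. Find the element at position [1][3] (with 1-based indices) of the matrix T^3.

Characteristic polynomial: μ^3 + 3μ^2 + 2μ = μ(μ + 1)(μ + 2), so the eigenvalues are -2, -1, 0.
μ=-1: eigenvector (3, 0, -1).
μ=-2: eigenvector (0, 1, 0).
μ=0: eigenvector (-2, 0, 1).
P = [[3, 0, -2], [0, 1, 0], [-1, 0, 1]], D = diag(-1, -2, 0), P⁻¹ = [[1, 0, 2], [0, 1, 0], [1, 0, 3]].
T³ = P·diag(-1, -8, 0)·P⁻¹ = [[-3, 0, -6], [0, -8, 0], [1, 0, 2]].
The requested entry is -6.

-6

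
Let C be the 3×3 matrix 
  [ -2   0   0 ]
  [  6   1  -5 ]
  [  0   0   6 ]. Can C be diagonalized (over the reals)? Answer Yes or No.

Yes

Characteristic polynomial: p(t) = t^3 - 5t^2 - 8t + 12 = (t - 6)(t - 1)(t + 2).
All 3 eigenvalues are distinct, so C is diagonalizable.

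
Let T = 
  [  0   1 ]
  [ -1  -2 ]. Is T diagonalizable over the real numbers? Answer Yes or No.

No

Characteristic polynomial: p(λ) = λ^2 + 2λ + 1 = (λ + 1)^2.
λ = -1 has algebraic multiplicity 2; rank(T + 1I) = 1, so geometric multiplicity = 1.
Geometric multiplicity < algebraic multiplicity, so T is not diagonalizable.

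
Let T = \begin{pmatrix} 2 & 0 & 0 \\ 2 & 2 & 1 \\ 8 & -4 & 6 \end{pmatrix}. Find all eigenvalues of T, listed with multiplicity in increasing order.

Characteristic polynomial: p(λ) = λ^3 - 10λ^2 + 32λ - 32 = (λ - 4)^2(λ - 2).
Roots (with multiplicity): 2, 4, 4.

2, 4, 4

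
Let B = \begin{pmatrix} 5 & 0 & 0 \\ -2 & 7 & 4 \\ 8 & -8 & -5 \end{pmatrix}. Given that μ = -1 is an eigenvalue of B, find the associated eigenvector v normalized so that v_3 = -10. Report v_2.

B + 1I = [[6, 0, 0], [-2, 8, 4], [8, -8, -4]].
Solving (B + 1I)v = 0 gives the eigenspace spanned by (0, 5, -10).
With v_3 = -10, v = (0, 5, -10), so v_2 = 5.

5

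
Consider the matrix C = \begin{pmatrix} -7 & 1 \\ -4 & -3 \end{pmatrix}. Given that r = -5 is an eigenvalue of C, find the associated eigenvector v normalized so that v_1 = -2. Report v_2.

C + 5I = [[-2, 1], [-4, 2]].
Solving (C + 5I)v = 0 gives the eigenspace spanned by (-2, -4).
With v_1 = -2, v = (-2, -4), so v_2 = -4.

-4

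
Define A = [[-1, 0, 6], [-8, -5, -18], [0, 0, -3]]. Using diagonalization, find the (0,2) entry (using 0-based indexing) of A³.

Characteristic polynomial: μ^3 + 9μ^2 + 23μ + 15 = (μ + 1)(μ + 3)(μ + 5), so the eigenvalues are -5, -3, -1.
μ=-1: eigenvector (1, -2, 0).
μ=-5: eigenvector (0, 1, 0).
μ=-3: eigenvector (-3, 3, 1).
P = [[1, 0, -3], [-2, 1, 3], [0, 0, 1]], D = diag(-1, -5, -3), P⁻¹ = [[1, 0, 3], [2, 1, 3], [0, 0, 1]].
A³ = P·diag(-1, -125, -27)·P⁻¹ = [[-1, 0, 78], [-248, -125, -450], [0, 0, -27]].
The requested entry is 78.

78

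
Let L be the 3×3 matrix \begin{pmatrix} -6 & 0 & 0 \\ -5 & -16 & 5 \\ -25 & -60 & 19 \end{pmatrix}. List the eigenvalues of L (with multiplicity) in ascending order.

Characteristic polynomial: p(t) = t^3 + 3t^2 - 22t - 24 = (t - 4)(t + 1)(t + 6).
Roots (with multiplicity): -6, -1, 4.

-6, -1, 4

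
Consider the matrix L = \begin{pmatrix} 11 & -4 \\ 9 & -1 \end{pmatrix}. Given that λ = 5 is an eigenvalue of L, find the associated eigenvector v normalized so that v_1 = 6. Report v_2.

9

L − 5I = [[6, -4], [9, -6]].
Solving (L − 5I)v = 0 gives the eigenspace spanned by (6, 9).
With v_1 = 6, v = (6, 9), so v_2 = 9.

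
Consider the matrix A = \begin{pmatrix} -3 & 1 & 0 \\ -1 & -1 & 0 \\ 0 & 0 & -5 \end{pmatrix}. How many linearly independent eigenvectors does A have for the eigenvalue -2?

A + 2I = [[-1, 1, 0], [-1, 1, 0], [0, 0, -3]].
This matrix has rank 2, so its null space has dimension 3 − 2 = 1.

1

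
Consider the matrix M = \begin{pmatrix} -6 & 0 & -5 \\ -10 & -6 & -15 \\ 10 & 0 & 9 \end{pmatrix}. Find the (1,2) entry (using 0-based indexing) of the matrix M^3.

-345

Characteristic polynomial: r^3 + 3r^2 - 22r - 24 = (r - 4)(r + 1)(r + 6), so the eigenvalues are -6, -1, 4.
r=-6: eigenvector (0, 1, 0).
r=4: eigenvector (1, 2, -2).
r=-1: eigenvector (1, 1, -1).
P = [[0, 1, 1], [1, 2, 1], [0, -2, -1]], D = diag(-6, 4, -1), P⁻¹ = [[0, 1, 1], [-1, 0, -1], [2, 0, 1]].
M³ = P·diag(-216, 64, -1)·P⁻¹ = [[-66, 0, -65], [-130, -216, -345], [130, 0, 129]].
The requested entry is -345.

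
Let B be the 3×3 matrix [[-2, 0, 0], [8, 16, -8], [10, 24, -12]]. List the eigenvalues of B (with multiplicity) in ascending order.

Characteristic polynomial: p(t) = t^3 - 2t^2 - 8t = t(t - 4)(t + 2).
Roots (with multiplicity): -2, 0, 4.

-2, 0, 4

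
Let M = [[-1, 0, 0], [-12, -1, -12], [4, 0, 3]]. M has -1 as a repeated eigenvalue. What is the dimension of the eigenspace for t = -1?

M + 1I = [[0, 0, 0], [-12, 0, -12], [4, 0, 4]].
This matrix has rank 1, so its null space has dimension 3 − 1 = 2.

2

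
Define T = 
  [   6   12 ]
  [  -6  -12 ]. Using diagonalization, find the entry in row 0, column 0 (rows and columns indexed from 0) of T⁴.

-1296

Characteristic polynomial: μ^2 + 6μ = μ(μ + 6), so the eigenvalues are -6, 0.
μ=0: eigenvector (-2, 1).
μ=-6: eigenvector (1, -1).
P = [[-2, 1], [1, -1]], D = diag(0, -6), P⁻¹ = [[-1, -1], [-1, -2]].
T⁴ = P·diag(0, 1296)·P⁻¹ = [[-1296, -2592], [1296, 2592]].
The requested entry is -1296.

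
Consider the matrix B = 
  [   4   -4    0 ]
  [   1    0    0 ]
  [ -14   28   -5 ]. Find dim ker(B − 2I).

1

B − 2I = [[2, -4, 0], [1, -2, 0], [-14, 28, -7]].
This matrix has rank 2, so its null space has dimension 3 − 2 = 1.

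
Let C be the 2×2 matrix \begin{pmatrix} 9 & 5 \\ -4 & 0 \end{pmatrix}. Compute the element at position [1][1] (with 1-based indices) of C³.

369

Characteristic polynomial: λ^2 - 9λ + 20 = (λ - 5)(λ - 4), so the eigenvalues are 4, 5.
λ=5: eigenvector (5, -4).
λ=4: eigenvector (-1, 1).
P = [[5, -1], [-4, 1]], D = diag(5, 4), P⁻¹ = [[1, 1], [4, 5]].
C³ = P·diag(125, 64)·P⁻¹ = [[369, 305], [-244, -180]].
The requested entry is 369.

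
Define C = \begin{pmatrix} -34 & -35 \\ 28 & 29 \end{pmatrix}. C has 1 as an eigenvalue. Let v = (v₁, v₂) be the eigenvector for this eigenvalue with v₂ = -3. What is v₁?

3

C − 1I = [[-35, -35], [28, 28]].
Solving (C − 1I)v = 0 gives the eigenspace spanned by (3, -3).
With v₂ = -3, v = (3, -3), so v₁ = 3.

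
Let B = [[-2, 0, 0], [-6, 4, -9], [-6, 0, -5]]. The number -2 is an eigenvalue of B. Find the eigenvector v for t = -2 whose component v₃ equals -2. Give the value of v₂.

B + 2I = [[0, 0, 0], [-6, 6, -9], [-6, 0, -3]].
Solving (B + 2I)v = 0 gives the eigenspace spanned by (1, -2, -2).
With v₃ = -2, v = (1, -2, -2), so v₂ = -2.

-2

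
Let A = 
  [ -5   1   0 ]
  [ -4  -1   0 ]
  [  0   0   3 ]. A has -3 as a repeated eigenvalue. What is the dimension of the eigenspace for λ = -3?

A + 3I = [[-2, 1, 0], [-4, 2, 0], [0, 0, 6]].
This matrix has rank 2, so its null space has dimension 3 − 2 = 1.

1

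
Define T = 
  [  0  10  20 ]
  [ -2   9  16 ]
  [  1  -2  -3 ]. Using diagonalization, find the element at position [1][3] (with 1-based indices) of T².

100

Characteristic polynomial: s^3 - 6s^2 + 5s = s(s - 5)(s - 1), so the eigenvalues are 0, 1, 5.
s=0: eigenvector (1, 2, -1).
s=1: eigenvector (0, -2, 1).
s=5: eigenvector (2, 1, 0).
P = [[1, 0, 2], [2, -2, 1], [-1, 1, 0]], D = diag(0, 1, 5), P⁻¹ = [[1, -2, -4], [1, -2, -3], [0, 1, 2]].
T² = P·diag(0, 1, 25)·P⁻¹ = [[0, 50, 100], [-2, 29, 56], [1, -2, -3]].
The requested entry is 100.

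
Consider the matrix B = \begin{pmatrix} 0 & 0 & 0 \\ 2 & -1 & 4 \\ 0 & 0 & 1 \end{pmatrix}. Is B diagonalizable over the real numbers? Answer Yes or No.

Yes

Characteristic polynomial: p(r) = r^3 - r = r(r - 1)(r + 1).
All 3 eigenvalues are distinct, so B is diagonalizable.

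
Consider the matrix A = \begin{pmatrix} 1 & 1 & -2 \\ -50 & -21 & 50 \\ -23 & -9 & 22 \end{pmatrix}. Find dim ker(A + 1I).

1

A + 1I = [[2, 1, -2], [-50, -20, 50], [-23, -9, 23]].
This matrix has rank 2, so its null space has dimension 3 − 2 = 1.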